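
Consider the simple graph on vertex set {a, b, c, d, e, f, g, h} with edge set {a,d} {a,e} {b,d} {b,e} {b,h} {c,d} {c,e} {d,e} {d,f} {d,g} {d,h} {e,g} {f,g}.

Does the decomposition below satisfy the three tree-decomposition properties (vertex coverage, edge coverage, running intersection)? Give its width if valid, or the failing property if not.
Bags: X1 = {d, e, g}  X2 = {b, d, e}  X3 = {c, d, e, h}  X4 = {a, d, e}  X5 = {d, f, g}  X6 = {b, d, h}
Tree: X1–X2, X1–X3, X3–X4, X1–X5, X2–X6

A tree decomposition must satisfy three properties: every vertex lies in some bag; for every edge, both endpoints lie together in some bag; and for every vertex, the bags containing it form a connected subtree. Here bags containing vertex h are not connected in the tree, so the decomposition is invalid.

No — bags containing vertex h are not connected in the tree.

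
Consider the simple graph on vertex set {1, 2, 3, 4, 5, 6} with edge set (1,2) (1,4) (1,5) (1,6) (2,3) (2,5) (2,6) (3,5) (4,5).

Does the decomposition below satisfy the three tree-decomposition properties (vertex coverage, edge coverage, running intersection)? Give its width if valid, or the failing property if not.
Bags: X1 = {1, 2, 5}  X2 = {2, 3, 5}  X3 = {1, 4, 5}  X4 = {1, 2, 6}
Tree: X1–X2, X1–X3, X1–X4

Checking the three conditions: (i) the bags cover all of {1, 2, 3, 4, 5, 6}; (ii) for each edge, some bag contains both endpoints; (iii) the bags containing any fixed vertex form a subtree. All hold, so the decomposition is valid with width 3 − 1 = 2.

Yes; width 2.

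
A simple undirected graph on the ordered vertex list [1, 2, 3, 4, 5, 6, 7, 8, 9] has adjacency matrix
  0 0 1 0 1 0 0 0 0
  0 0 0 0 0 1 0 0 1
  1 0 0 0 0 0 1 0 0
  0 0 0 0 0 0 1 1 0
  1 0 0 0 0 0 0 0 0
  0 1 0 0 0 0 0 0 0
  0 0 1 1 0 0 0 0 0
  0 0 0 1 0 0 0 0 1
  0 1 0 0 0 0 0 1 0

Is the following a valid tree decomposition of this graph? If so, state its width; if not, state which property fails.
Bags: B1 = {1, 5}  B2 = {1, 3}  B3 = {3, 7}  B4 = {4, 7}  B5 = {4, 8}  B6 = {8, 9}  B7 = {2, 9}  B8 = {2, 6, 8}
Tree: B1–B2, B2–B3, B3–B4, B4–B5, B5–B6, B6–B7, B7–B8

No — bags containing vertex 8 are not connected in the tree.

A tree decomposition must satisfy three properties: every vertex lies in some bag; for every edge, both endpoints lie together in some bag; and for every vertex, the bags containing it form a connected subtree. Here bags containing vertex 8 are not connected in the tree, so the decomposition is invalid.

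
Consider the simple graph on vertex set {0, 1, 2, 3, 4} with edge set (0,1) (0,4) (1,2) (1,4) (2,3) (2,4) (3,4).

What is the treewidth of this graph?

A width-2 tree decomposition is:
Bags: B1 = {1, 2, 4}  B2 = {2, 3, 4}  B3 = {0, 1, 4}
Tree: B1–B2, B1–B3
Each bag holds 3 vertices, so the decomposition has width 2, which upper-bounds the treewidth. On the other hand G contains the 3-clique {0, 1, 4}. A clique must lie in a single bag of any decomposition, so no decomposition can have width below 2. Therefore the treewidth is 2.

2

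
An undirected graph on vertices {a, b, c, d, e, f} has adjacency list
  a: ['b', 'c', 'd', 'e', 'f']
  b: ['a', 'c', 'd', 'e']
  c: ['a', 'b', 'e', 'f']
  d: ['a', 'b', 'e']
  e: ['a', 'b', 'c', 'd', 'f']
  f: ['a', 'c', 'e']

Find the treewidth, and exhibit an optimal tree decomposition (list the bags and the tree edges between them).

Every bag has size at most 4, so the width is 4 − 1 = 3 and tw(G) ≤ 3. For the lower bound, the 4 vertices {a, b, d, e} are pairwise adjacent, and any tree decomposition puts a clique entirely inside one bag — forcing width ≥ 3. Therefore the treewidth is 3.

Treewidth 3.
One such decomposition:
Bags: B1 = {a, b, c, e}  B2 = {a, c, e, f}  B3 = {a, b, d, e}
Tree: B1–B2, B1–B3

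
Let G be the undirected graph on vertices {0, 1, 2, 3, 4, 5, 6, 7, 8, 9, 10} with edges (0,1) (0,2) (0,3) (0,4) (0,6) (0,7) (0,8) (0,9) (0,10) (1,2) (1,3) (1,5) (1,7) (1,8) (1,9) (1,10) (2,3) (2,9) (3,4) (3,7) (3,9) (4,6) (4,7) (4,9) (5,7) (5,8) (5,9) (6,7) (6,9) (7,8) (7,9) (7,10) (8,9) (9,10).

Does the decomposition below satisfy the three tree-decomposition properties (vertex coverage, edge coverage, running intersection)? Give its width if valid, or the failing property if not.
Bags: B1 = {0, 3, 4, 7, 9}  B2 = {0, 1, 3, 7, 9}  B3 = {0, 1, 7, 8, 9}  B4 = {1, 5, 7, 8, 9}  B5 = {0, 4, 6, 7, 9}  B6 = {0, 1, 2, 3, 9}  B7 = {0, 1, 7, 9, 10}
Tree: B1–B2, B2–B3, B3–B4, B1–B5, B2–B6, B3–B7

Yes; width 4.

Every vertex of G appears in some bag (union = {0, 1, 2, 3, 4, 5, 6, 7, 8, 9, 10}); every edge is covered by a bag; and for each vertex v the set of bags containing v is connected in the bag tree. The decomposition is therefore valid. The largest bag has 5 vertices, so the width is 4.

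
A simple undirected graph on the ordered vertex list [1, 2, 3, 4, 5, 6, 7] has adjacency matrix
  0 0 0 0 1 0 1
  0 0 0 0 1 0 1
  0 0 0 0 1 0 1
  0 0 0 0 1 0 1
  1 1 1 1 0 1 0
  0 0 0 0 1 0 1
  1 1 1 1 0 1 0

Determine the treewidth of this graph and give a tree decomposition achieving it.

Each bag holds 3 vertices, so the decomposition has width 2, which upper-bounds the treewidth. The edges 7–2–5–6–7 form a cycle, so G is not a tree and its treewidth is at least 2. Therefore the treewidth is 2.

Treewidth 2.
One optimal decomposition is:
Bags: B1 = {2, 5, 7}  B2 = {5, 6, 7}  B3 = {1, 5, 7}  B4 = {3, 5, 7}  B5 = {4, 5, 7}
Tree: B1–B2, B2–B3, B3–B4, B4–B5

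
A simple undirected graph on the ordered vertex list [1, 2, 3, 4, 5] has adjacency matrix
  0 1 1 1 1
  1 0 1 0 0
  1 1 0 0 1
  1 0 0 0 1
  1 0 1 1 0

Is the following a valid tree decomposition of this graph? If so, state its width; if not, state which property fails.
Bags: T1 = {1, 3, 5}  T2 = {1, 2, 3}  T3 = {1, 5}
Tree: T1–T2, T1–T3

No — vertex 4 appears in no bag.

A tree decomposition must satisfy three properties: every vertex lies in some bag; for every edge, both endpoints lie together in some bag; and for every vertex, the bags containing it form a connected subtree. Here vertex 4 appears in no bag, so the decomposition is invalid.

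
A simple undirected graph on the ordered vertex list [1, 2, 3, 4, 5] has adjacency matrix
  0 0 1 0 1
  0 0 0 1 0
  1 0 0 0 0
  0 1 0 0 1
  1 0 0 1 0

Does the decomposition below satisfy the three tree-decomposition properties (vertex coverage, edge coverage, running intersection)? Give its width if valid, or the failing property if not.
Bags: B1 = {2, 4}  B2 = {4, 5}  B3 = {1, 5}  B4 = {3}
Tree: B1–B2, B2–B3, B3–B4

A tree decomposition must satisfy three properties: every vertex lies in some bag; for every edge, both endpoints lie together in some bag; and for every vertex, the bags containing it form a connected subtree. Here edge (1,3) lies in no bag, so the decomposition is invalid.

No — edge (1,3) lies in no bag.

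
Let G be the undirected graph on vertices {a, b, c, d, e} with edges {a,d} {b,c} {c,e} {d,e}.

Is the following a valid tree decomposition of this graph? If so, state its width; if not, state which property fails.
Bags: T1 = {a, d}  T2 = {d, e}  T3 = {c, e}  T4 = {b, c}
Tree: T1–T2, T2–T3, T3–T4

Vertex coverage: the bags together contain {a, b, c, d, e}, the full vertex set. Edge coverage: each edge of G has both endpoints in at least one bag. Running intersection: for every vertex, the bags containing it form a connected subtree. All three properties hold, so this is a valid tree decomposition of width max|bag| − 1 = 1, and hence tw(G) ≤ 1.

Yes; width 1.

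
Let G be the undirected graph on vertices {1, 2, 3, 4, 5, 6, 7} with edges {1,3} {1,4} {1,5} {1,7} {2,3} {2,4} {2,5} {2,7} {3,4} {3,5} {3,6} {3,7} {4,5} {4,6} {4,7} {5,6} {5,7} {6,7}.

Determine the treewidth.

4

A width-4 tree decomposition is:
Bags: B1 = {3, 4, 5, 6, 7}  B2 = {2, 3, 4, 5, 7}  B3 = {1, 3, 4, 5, 7}
Tree: B1–B2, B1–B3
Every bag has size at most 5, so the width is 5 − 1 = 4 and tw(G) ≤ 4. Conversely, {1, 3, 4, 5, 7} is a clique of size 5, and the vertices of any clique must share a bag in every tree decomposition; so some bag has ≥ 5 vertices and tw(G) ≥ 4. The upper and lower bounds meet at 4, so that is the treewidth.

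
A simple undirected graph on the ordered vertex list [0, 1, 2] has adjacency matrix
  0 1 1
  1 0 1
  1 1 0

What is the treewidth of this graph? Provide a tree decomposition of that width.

A single bag containing all 3 vertices is trivially a valid decomposition of width 2. Conversely, {0, 1, 2} is a clique of size 3, and the vertices of any clique must share a bag in every tree decomposition; so some bag has ≥ 3 vertices and tw(G) ≥ 2. Hence tw(G) = 2 exactly.

Treewidth 2.
One such decomposition:
Bags: B1 = {0, 1, 2}
Tree: (single bag)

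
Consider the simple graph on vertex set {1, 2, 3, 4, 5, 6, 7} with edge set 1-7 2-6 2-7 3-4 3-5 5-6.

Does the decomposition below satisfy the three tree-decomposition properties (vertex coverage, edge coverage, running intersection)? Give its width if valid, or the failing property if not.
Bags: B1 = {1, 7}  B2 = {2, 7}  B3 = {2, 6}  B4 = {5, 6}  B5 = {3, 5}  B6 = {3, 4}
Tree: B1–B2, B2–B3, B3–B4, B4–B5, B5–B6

Yes; width 1.

Checking the three conditions: (i) the bags cover all of {1, 2, 3, 4, 5, 6, 7}; (ii) for each edge, some bag contains both endpoints; (iii) the bags containing any fixed vertex form a subtree. All hold, so the decomposition is valid with width 2 − 1 = 1.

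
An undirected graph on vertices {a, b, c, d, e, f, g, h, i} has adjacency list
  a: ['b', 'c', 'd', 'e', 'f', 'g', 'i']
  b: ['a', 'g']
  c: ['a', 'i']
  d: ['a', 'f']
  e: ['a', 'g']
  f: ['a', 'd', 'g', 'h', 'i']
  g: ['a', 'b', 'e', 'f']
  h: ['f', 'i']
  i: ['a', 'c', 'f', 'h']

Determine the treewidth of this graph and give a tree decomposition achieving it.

Treewidth 2.
Bags: B1 = {a, b, g}  B2 = {a, f, g}  B3 = {a, f, i}  B4 = {a, d, f}  B5 = {f, h, i}  B6 = {a, c, i}  B7 = {a, e, g}
Tree: B1–B2, B2–B3, B2–B4, B3–B5, B3–B6, B2–B7

Each bag holds 3 vertices, so the decomposition has width 2, which upper-bounds the treewidth. For the lower bound, the 3 vertices {f, h, i} are pairwise adjacent, and any tree decomposition puts a clique entirely inside one bag — forcing width ≥ 2. Hence tw(G) = 2 exactly.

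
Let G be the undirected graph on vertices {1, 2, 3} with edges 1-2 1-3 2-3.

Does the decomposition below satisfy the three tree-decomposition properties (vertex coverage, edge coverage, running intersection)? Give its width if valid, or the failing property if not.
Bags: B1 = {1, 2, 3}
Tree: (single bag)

Yes; width 2.

Vertex coverage: the bags together contain {1, 2, 3}, the full vertex set. Edge coverage: each edge of G has both endpoints in at least one bag. Running intersection: for every vertex, the bags containing it form a connected subtree. All three properties hold, so this is a valid tree decomposition of width max|bag| − 1 = 2, and hence tw(G) ≤ 2.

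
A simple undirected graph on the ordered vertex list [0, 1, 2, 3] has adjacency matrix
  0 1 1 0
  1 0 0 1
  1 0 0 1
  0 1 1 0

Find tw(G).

A width-2 tree decomposition is:
Bags: B1 = {0, 1, 3}  B2 = {0, 2, 3}
Tree: B1–B2
Each bag holds 3 vertices, so the decomposition has width 2, which upper-bounds the treewidth. The edges 0–1–3–2–0 form a cycle, so G is not a tree and its treewidth is at least 2. Combining the bounds, tw(G) = 2.

2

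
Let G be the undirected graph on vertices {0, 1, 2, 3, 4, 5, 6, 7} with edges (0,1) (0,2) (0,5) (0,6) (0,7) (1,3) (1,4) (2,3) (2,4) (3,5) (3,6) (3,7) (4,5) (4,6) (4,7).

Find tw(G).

A width-3 tree decomposition is:
Bags: B1 = {0, 1, 3, 4}  B2 = {0, 3, 4, 7}  B3 = {0, 3, 4, 5}  B4 = {0, 2, 3, 4}  B5 = {0, 3, 4, 6}
Tree: B1–B2, B2–B3, B3–B4, B4–B5
Each bag holds 4 vertices, so the decomposition has width 3, which upper-bounds the treewidth. For the lower bound: the 4 vertex sets {1,4}, {3,7}, {0}, {5} are disjoint, each induces a connected subgraph, and every pair is joined by at least one edge of G. Contracting each set to a single vertex therefore yields K_{4} as a minor, and since treewidth is minor-monotone, tw(G) ≥ tw(K_{4}) = 3. Combining the bounds, tw(G) = 3.

3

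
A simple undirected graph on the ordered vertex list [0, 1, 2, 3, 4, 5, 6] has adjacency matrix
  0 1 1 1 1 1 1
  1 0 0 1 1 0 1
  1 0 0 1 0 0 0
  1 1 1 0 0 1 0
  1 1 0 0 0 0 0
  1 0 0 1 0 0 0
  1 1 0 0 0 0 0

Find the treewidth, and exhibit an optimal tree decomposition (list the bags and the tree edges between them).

Every bag has size at most 3, so the width is 3 − 1 = 2 and tw(G) ≤ 2. On the other hand G contains the 3-clique {0, 1, 3}. A clique must lie in a single bag of any decomposition, so no decomposition can have width below 2. Hence tw(G) = 2 exactly.

Treewidth 2.
One such decomposition:
Bags: B1 = {0, 1, 4}  B2 = {0, 1, 6}  B3 = {0, 1, 3}  B4 = {0, 2, 3}  B5 = {0, 3, 5}
Tree: B1–B2, B1–B3, B3–B4, B3–B5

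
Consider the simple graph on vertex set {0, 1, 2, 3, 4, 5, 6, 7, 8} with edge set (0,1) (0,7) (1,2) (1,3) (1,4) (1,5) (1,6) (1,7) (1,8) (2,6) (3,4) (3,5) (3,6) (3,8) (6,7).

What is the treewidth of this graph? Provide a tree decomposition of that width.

Treewidth 2.
One optimal decomposition is:
Bags: B1 = {1, 3, 6}  B2 = {1, 6, 7}  B3 = {1, 3, 5}  B4 = {1, 3, 4}  B5 = {1, 3, 8}  B6 = {0, 1, 7}  B7 = {1, 2, 6}
Tree: B1–B2, B1–B3, B3–B4, B1–B5, B2–B6, B1–B7

The largest bag has 3 vertices, giving width 2; this decomposition certifies tw(G) ≤ 2. On the other hand G contains the 3-clique {0, 1, 7}. A clique must lie in a single bag of any decomposition, so no decomposition can have width below 2. Hence tw(G) = 2 exactly.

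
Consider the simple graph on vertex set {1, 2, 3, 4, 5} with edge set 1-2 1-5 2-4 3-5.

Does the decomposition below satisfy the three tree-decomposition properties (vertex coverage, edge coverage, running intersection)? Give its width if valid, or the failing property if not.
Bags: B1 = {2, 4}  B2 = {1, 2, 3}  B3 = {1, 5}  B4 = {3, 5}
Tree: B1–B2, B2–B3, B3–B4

A tree decomposition must satisfy three properties: every vertex lies in some bag; for every edge, both endpoints lie together in some bag; and for every vertex, the bags containing it form a connected subtree. Here bags containing vertex 3 are not connected in the tree, so the decomposition is invalid.

No — bags containing vertex 3 are not connected in the tree.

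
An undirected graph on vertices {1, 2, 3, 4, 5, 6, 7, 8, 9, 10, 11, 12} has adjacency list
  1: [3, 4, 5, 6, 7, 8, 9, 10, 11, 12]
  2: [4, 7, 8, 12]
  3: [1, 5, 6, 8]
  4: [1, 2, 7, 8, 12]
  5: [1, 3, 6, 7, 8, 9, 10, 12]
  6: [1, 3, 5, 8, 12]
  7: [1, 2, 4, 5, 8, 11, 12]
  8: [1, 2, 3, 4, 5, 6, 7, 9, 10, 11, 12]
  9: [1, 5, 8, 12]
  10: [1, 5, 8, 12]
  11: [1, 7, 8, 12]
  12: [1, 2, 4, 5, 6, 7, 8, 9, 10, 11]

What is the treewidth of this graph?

A width-4 tree decomposition is:
Bags: B1 = {1, 5, 8, 9, 12}  B2 = {1, 5, 7, 8, 12}  B3 = {1, 5, 6, 8, 12}  B4 = {1, 4, 7, 8, 12}  B5 = {2, 4, 7, 8, 12}  B6 = {1, 5, 8, 10, 12}  B7 = {1, 7, 8, 11, 12}  B8 = {1, 3, 5, 6, 8}
Tree: B1–B2, B2–B3, B2–B4, B4–B5, B2–B6, B2–B7, B3–B8
The largest bag has 5 vertices, giving width 4; this decomposition certifies tw(G) ≤ 4. Conversely, {1, 3, 5, 6, 8} is a clique of size 5, and the vertices of any clique must share a bag in every tree decomposition; so some bag has ≥ 5 vertices and tw(G) ≥ 4. Therefore the treewidth is 4.

4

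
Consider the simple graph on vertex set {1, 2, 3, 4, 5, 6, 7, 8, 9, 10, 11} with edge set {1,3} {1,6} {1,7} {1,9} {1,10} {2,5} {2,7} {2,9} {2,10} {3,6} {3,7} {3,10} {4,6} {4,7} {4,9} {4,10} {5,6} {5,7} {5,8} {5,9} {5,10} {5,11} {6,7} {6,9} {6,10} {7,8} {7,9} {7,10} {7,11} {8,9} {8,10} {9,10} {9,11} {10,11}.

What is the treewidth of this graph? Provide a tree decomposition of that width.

Each bag holds 5 vertices, so the decomposition has width 4, which upper-bounds the treewidth. For the lower bound, the 5 vertices {1, 6, 7, 9, 10} are pairwise adjacent, and any tree decomposition puts a clique entirely inside one bag — forcing width ≥ 4. Therefore the treewidth is 4.

Treewidth 4.
One optimal decomposition is:
Bags: B1 = {5, 6, 7, 9, 10}  B2 = {4, 6, 7, 9, 10}  B3 = {1, 6, 7, 9, 10}  B4 = {2, 5, 7, 9, 10}  B5 = {5, 7, 9, 10, 11}  B6 = {5, 7, 8, 9, 10}  B7 = {1, 3, 6, 7, 10}
Tree: B1–B2, B1–B3, B1–B4, B4–B5, B4–B6, B3–B7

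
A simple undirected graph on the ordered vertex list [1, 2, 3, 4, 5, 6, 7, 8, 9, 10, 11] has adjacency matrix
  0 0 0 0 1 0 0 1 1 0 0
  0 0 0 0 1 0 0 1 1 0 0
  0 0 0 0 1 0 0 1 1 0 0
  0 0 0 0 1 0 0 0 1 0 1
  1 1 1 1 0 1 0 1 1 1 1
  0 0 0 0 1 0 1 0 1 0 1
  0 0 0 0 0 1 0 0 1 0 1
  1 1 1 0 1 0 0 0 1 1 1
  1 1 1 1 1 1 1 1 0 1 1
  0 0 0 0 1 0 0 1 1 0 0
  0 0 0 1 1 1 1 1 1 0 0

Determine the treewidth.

A width-3 tree decomposition is:
Bags: B1 = {5, 8, 9, 11}  B2 = {3, 5, 8, 9}  B3 = {1, 5, 8, 9}  B4 = {5, 8, 9, 10}  B5 = {5, 6, 9, 11}  B6 = {6, 7, 9, 11}  B7 = {4, 5, 9, 11}  B8 = {2, 5, 8, 9}
Tree: B1–B2, B2–B3, B3–B4, B1–B5, B5–B6, B1–B7, B1–B8
Every bag has size at most 4, so the width is 4 − 1 = 3 and tw(G) ≤ 3. On the other hand G contains the 4-clique {1, 5, 8, 9}. A clique must lie in a single bag of any decomposition, so no decomposition can have width below 3. Combining the bounds, tw(G) = 3.

3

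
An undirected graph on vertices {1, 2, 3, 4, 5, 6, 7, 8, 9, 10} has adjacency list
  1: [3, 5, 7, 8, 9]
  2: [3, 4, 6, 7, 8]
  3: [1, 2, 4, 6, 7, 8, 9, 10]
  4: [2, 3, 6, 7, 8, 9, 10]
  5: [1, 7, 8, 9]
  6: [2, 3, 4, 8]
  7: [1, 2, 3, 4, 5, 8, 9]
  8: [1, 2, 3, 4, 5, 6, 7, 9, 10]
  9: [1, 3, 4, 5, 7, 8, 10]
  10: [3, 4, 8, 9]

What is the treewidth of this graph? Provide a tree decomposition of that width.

The largest bag has 5 vertices, giving width 4; this decomposition certifies tw(G) ≤ 4. Conversely, {1, 3, 7, 8, 9} is a clique of size 5, and the vertices of any clique must share a bag in every tree decomposition; so some bag has ≥ 5 vertices and tw(G) ≥ 4. The upper and lower bounds meet at 4, so that is the treewidth.

Treewidth 4.
One such decomposition:
Bags: B1 = {3, 4, 7, 8, 9}  B2 = {2, 3, 4, 7, 8}  B3 = {3, 4, 8, 9, 10}  B4 = {1, 3, 7, 8, 9}  B5 = {1, 5, 7, 8, 9}  B6 = {2, 3, 4, 6, 8}
Tree: B1–B2, B1–B3, B1–B4, B4–B5, B2–B6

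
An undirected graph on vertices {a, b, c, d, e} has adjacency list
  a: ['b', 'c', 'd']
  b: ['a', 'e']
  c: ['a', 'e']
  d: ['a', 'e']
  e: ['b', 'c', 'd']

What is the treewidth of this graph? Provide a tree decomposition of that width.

The largest bag has 3 vertices, giving width 2; this decomposition certifies tw(G) ≤ 2. The edges a–d–e–c–a form a cycle, so G is not a tree and its treewidth is at least 2. Therefore the treewidth is 2.

Treewidth 2.
One such decomposition:
Bags: B1 = {a, d, e}  B2 = {a, c, e}  B3 = {a, b, e}
Tree: B1–B2, B2–B3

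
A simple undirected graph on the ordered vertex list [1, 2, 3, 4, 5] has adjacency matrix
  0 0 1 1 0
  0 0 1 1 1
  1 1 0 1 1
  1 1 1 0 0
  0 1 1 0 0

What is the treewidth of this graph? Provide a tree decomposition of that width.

Treewidth 2.
One such decomposition:
Bags: B1 = {2, 3, 4}  B2 = {2, 3, 5}  B3 = {1, 3, 4}
Tree: B1–B2, B1–B3

Each bag holds 3 vertices, so the decomposition has width 2, which upper-bounds the treewidth. On the other hand G contains the 3-clique {1, 3, 4}. A clique must lie in a single bag of any decomposition, so no decomposition can have width below 2. Combining the bounds, tw(G) = 2.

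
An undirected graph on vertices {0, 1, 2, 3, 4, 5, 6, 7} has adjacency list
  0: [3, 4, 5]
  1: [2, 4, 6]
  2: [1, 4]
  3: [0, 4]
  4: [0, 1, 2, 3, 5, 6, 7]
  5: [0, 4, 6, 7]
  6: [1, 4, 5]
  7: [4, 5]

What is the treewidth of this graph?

A width-2 tree decomposition is:
Bags: B1 = {1, 4, 6}  B2 = {4, 5, 6}  B3 = {4, 5, 7}  B4 = {1, 2, 4}  B5 = {0, 4, 5}  B6 = {0, 3, 4}
Tree: B1–B2, B2–B3, B1–B4, B2–B5, B5–B6
Each bag holds 3 vertices, so the decomposition has width 2, which upper-bounds the treewidth. For the lower bound, the 3 vertices {1, 2, 4} are pairwise adjacent, and any tree decomposition puts a clique entirely inside one bag — forcing width ≥ 2. Combining the bounds, tw(G) = 2.

2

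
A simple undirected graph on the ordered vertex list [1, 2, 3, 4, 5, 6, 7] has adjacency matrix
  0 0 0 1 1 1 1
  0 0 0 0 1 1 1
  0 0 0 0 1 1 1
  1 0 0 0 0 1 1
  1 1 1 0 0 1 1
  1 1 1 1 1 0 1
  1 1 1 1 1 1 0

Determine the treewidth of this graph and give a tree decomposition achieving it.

Treewidth 3.
One optimal decomposition is:
Bags: B1 = {1, 5, 6, 7}  B2 = {2, 5, 6, 7}  B3 = {1, 4, 6, 7}  B4 = {3, 5, 6, 7}
Tree: B1–B2, B1–B3, B1–B4

Each bag holds 4 vertices, so the decomposition has width 3, which upper-bounds the treewidth. Conversely, {1, 4, 6, 7} is a clique of size 4, and the vertices of any clique must share a bag in every tree decomposition; so some bag has ≥ 4 vertices and tw(G) ≥ 3. Hence tw(G) = 3 exactly.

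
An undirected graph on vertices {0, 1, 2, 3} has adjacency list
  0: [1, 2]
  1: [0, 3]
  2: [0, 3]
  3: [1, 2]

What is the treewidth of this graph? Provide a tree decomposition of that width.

Treewidth 2.
Bags: B1 = {0, 1, 3}  B2 = {0, 2, 3}
Tree: B1–B2

Every bag has size at most 3, so the width is 3 − 1 = 2 and tw(G) ≤ 2. The edges 3–1–0–2–3 form a cycle, so G is not a tree and its treewidth is at least 2. Hence tw(G) = 2 exactly.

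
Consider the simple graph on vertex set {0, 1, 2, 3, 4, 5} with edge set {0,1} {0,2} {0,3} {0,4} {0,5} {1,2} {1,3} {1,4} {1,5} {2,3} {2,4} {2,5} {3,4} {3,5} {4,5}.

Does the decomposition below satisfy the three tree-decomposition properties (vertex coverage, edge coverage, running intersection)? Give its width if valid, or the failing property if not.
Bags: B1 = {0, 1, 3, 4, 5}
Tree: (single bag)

A tree decomposition must satisfy three properties: every vertex lies in some bag; for every edge, both endpoints lie together in some bag; and for every vertex, the bags containing it form a connected subtree. Here vertex 2 appears in no bag, so the decomposition is invalid.

No — vertex 2 appears in no bag.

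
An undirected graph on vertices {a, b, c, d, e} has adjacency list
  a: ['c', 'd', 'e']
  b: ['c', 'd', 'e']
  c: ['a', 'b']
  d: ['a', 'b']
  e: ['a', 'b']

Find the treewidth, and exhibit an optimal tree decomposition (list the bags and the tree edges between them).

Treewidth 2.
One such decomposition:
Bags: B1 = {a, b, e}  B2 = {a, b, c}  B3 = {a, b, d}
Tree: B1–B2, B2–B3

The largest bag has 3 vertices, giving width 2; this decomposition certifies tw(G) ≤ 2. Since a–e–b–c–a is a cycle in G, G is not acyclic. Forests are exactly the graphs of treewidth ≤ 1, so tw(G) ≥ 2. Hence tw(G) = 2 exactly.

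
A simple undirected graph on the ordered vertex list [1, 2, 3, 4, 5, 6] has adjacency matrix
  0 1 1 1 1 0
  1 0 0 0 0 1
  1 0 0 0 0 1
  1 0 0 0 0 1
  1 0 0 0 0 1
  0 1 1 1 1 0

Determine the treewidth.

2

A width-2 tree decomposition is:
Bags: B1 = {1, 4, 6}  B2 = {1, 2, 6}  B3 = {1, 3, 6}  B4 = {1, 5, 6}
Tree: B1–B2, B2–B3, B3–B4
Every bag has size at most 3, so the width is 3 − 1 = 2 and tw(G) ≤ 2. For the lower bound, G contains the cycle 4–6–2–1–4, so G is not a forest; only forests have treewidth ≤ 1, hence tw(G) ≥ 2. Therefore the treewidth is 2.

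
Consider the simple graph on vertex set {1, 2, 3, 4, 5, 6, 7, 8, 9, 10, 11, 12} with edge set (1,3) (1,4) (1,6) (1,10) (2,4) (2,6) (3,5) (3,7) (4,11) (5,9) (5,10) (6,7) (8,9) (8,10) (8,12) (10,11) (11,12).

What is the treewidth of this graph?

3

A width-3 tree decomposition is:
Bags: B1 = {2, 4, 6, 7}  B2 = {1, 4, 6, 7}  B3 = {1, 3, 4, 7}  B4 = {1, 3, 4, 11}  B5 = {1, 3, 10, 11}  B6 = {3, 5, 10, 11}  B7 = {5, 10, 11, 12}  B8 = {5, 8, 10, 12}  B9 = {5, 8, 9, 12}
Tree: B1–B2, B2–B3, B3–B4, B4–B5, B5–B6, B6–B7, B7–B8, B8–B9
Every bag has size at most 4, so the width is 4 − 1 = 3 and tw(G) ≤ 3. For the lower bound: the 4 vertex sets {2,6,7}, {4}, {1}, {3,5,10,11} are disjoint, each induces a connected subgraph, and every pair is joined by at least one edge of G. Contracting each set to a single vertex therefore yields K_{4} as a minor, and since treewidth is minor-monotone, tw(G) ≥ tw(K_{4}) = 3. The upper and lower bounds meet at 3, so that is the treewidth.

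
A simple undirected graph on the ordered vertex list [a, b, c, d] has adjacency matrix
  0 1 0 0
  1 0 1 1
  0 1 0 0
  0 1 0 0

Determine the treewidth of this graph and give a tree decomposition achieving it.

Every bag has size at most 2, so the width is 2 − 1 = 1 and tw(G) ≤ 1. Since G has at least one edge (e.g. d–b), it is not an edgeless graph, so tw(G) ≥ 1. Combining the bounds, tw(G) = 1.

Treewidth 1.
One such decomposition:
Bags: B1 = {b, d}  B2 = {b, c}  B3 = {a, b}
Tree: B1–B2, B2–B3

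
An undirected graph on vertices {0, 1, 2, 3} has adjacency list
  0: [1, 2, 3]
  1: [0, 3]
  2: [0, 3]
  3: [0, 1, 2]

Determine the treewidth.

2

A width-2 tree decomposition is:
Bags: B1 = {0, 1, 3}  B2 = {0, 2, 3}
Tree: B1–B2
The largest bag has 3 vertices, giving width 2; this decomposition certifies tw(G) ≤ 2. On the other hand G contains the 3-clique {0, 1, 3}. A clique must lie in a single bag of any decomposition, so no decomposition can have width below 2. Hence tw(G) = 2 exactly.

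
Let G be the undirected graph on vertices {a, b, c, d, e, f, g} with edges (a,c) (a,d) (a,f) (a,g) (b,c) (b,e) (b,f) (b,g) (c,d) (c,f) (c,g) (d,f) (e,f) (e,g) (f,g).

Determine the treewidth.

3

A width-3 tree decomposition is:
Bags: B1 = {a, c, f, g}  B2 = {b, c, f, g}  B3 = {b, e, f, g}  B4 = {a, c, d, f}
Tree: B1–B2, B2–B3, B1–B4
The largest bag has 4 vertices, giving width 3; this decomposition certifies tw(G) ≤ 3. Conversely, {a, c, d, f} is a clique of size 4, and the vertices of any clique must share a bag in every tree decomposition; so some bag has ≥ 4 vertices and tw(G) ≥ 3. Combining the bounds, tw(G) = 3.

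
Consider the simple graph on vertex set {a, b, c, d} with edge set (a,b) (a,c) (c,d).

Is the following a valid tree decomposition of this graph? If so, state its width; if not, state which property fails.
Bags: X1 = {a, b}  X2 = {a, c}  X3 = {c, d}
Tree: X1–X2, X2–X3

Every vertex of G appears in some bag (union = {a, b, c, d}); every edge is covered by a bag; and for each vertex v the set of bags containing v is connected in the bag tree. The decomposition is therefore valid. The largest bag has 2 vertices, so the width is 1.

Yes; width 1.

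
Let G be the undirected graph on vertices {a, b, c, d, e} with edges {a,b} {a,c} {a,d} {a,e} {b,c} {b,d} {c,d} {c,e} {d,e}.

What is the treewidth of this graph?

3

A width-3 tree decomposition is:
Bags: B1 = {a, b, c, d}  B2 = {a, c, d, e}
Tree: B1–B2
Every bag has size at most 4, so the width is 4 − 1 = 3 and tw(G) ≤ 3. On the other hand G contains the 4-clique {a, c, d, e}. A clique must lie in a single bag of any decomposition, so no decomposition can have width below 3. Combining the bounds, tw(G) = 3.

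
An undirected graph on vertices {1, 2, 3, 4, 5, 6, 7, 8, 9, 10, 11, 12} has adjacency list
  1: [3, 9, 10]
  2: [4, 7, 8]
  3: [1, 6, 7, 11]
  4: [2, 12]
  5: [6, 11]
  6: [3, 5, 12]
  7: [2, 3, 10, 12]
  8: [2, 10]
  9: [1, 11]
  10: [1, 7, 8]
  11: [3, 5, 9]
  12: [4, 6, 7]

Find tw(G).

3

A width-3 tree decomposition is:
Bags: B1 = {5, 6, 9, 11}  B2 = {3, 6, 9, 11}  B3 = {1, 3, 6, 9}  B4 = {1, 3, 6, 12}  B5 = {1, 3, 7, 12}  B6 = {1, 7, 10, 12}  B7 = {4, 7, 10, 12}  B8 = {2, 4, 7, 10}  B9 = {2, 4, 8, 10}
Tree: B1–B2, B2–B3, B3–B4, B4–B5, B5–B6, B6–B7, B7–B8, B8–B9
Each bag holds 4 vertices, so the decomposition has width 3, which upper-bounds the treewidth. For the lower bound: the 4 vertex sets {5,9,11}, {6}, {3}, {1,7,10,12} are disjoint, each induces a connected subgraph, and every pair is joined by at least one edge of G. Contracting each set to a single vertex therefore yields K_{4} as a minor, and since treewidth is minor-monotone, tw(G) ≥ tw(K_{4}) = 3. Hence tw(G) = 3 exactly.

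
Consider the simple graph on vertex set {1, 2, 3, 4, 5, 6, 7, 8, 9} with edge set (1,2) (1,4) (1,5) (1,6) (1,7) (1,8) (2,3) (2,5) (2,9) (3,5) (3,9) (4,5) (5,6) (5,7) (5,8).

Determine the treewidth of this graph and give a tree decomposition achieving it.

The largest bag has 3 vertices, giving width 2; this decomposition certifies tw(G) ≤ 2. Conversely, {2, 3, 9} is a clique of size 3, and the vertices of any clique must share a bag in every tree decomposition; so some bag has ≥ 3 vertices and tw(G) ≥ 2. Combining the bounds, tw(G) = 2.

Treewidth 2.
Bags: B1 = {1, 2, 5}  B2 = {1, 5, 8}  B3 = {1, 4, 5}  B4 = {1, 5, 7}  B5 = {1, 5, 6}  B6 = {2, 3, 5}  B7 = {2, 3, 9}
Tree: B1–B2, B2–B3, B1–B4, B3–B5, B1–B6, B6–B7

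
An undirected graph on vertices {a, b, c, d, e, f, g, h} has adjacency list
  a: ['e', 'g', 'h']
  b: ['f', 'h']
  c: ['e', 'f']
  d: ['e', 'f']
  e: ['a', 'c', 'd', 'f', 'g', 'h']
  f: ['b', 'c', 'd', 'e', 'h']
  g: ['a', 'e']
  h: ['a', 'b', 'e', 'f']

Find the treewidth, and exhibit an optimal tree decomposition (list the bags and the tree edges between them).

Treewidth 2.
One optimal decomposition is:
Bags: B1 = {c, e, f}  B2 = {e, f, h}  B3 = {a, e, h}  B4 = {b, f, h}  B5 = {d, e, f}  B6 = {a, e, g}
Tree: B1–B2, B2–B3, B2–B4, B1–B5, B3–B6

Every bag has size at most 3, so the width is 3 − 1 = 2 and tw(G) ≤ 2. For the lower bound, the 3 vertices {a, e, g} are pairwise adjacent, and any tree decomposition puts a clique entirely inside one bag — forcing width ≥ 2. The upper and lower bounds meet at 2, so that is the treewidth.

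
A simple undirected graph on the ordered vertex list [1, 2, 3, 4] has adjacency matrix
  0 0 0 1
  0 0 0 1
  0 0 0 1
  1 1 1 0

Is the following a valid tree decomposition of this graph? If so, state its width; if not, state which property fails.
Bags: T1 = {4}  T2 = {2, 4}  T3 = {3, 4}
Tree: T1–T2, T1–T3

No — vertex 1 appears in no bag.

A tree decomposition must satisfy three properties: every vertex lies in some bag; for every edge, both endpoints lie together in some bag; and for every vertex, the bags containing it form a connected subtree. Here vertex 1 appears in no bag, so the decomposition is invalid.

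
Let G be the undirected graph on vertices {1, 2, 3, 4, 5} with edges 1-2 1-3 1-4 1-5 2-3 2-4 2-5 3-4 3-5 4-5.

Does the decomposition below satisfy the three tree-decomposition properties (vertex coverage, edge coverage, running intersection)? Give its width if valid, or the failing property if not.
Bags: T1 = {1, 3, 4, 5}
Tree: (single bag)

No — vertex 2 appears in no bag.

A tree decomposition must satisfy three properties: every vertex lies in some bag; for every edge, both endpoints lie together in some bag; and for every vertex, the bags containing it form a connected subtree. Here vertex 2 appears in no bag, so the decomposition is invalid.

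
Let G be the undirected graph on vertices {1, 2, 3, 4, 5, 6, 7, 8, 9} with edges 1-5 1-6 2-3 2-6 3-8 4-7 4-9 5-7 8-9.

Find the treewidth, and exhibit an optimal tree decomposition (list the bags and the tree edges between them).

The largest bag has 3 vertices, giving width 2; this decomposition certifies tw(G) ≤ 2. The edges 6–1–5–7–4–9–8–3–2–6 form a cycle, so G is not a tree and its treewidth is at least 2. Therefore the treewidth is 2.

Treewidth 2.
Bags: B1 = {1, 5, 6}  B2 = {5, 6, 7}  B3 = {4, 6, 7}  B4 = {4, 6, 9}  B5 = {6, 8, 9}  B6 = {3, 6, 8}  B7 = {2, 3, 6}
Tree: B1–B2, B2–B3, B3–B4, B4–B5, B5–B6, B6–B7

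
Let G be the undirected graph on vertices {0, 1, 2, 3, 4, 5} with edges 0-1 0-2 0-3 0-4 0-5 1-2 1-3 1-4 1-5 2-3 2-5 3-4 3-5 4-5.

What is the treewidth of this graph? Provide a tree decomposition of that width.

The largest bag has 5 vertices, giving width 4; this decomposition certifies tw(G) ≤ 4. Conversely, {0, 1, 2, 3, 5} is a clique of size 5, and the vertices of any clique must share a bag in every tree decomposition; so some bag has ≥ 5 vertices and tw(G) ≥ 4. Hence tw(G) = 4 exactly.

Treewidth 4.
One such decomposition:
Bags: B1 = {0, 1, 3, 4, 5}  B2 = {0, 1, 2, 3, 5}
Tree: B1–B2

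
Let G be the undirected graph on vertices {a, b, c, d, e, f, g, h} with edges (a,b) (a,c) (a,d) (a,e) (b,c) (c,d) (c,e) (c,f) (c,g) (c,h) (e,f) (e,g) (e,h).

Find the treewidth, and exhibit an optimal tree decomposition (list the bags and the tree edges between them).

Treewidth 2.
One optimal decomposition is:
Bags: B1 = {c, e, h}  B2 = {a, c, e}  B3 = {a, c, d}  B4 = {c, e, g}  B5 = {c, e, f}  B6 = {a, b, c}
Tree: B1–B2, B2–B3, B2–B4, B1–B5, B2–B6

Every bag has size at most 3, so the width is 3 − 1 = 2 and tw(G) ≤ 2. On the other hand G contains the 3-clique {a, c, d}. A clique must lie in a single bag of any decomposition, so no decomposition can have width below 2. Hence tw(G) = 2 exactly.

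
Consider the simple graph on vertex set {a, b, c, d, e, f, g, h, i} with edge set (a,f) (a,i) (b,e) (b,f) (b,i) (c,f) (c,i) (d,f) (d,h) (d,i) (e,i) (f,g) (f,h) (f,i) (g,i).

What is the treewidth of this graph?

2

A width-2 tree decomposition is:
Bags: B1 = {a, f, i}  B2 = {c, f, i}  B3 = {b, f, i}  B4 = {d, f, i}  B5 = {b, e, i}  B6 = {d, f, h}  B7 = {f, g, i}
Tree: B1–B2, B1–B3, B1–B4, B3–B5, B4–B6, B1–B7
The largest bag has 3 vertices, giving width 2; this decomposition certifies tw(G) ≤ 2. For the lower bound, the 3 vertices {b, e, i} are pairwise adjacent, and any tree decomposition puts a clique entirely inside one bag — forcing width ≥ 2. The upper and lower bounds meet at 2, so that is the treewidth.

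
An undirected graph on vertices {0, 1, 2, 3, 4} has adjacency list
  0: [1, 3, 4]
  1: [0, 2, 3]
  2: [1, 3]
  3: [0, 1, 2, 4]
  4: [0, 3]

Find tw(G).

2

A width-2 tree decomposition is:
Bags: B1 = {0, 3, 4}  B2 = {0, 1, 3}  B3 = {1, 2, 3}
Tree: B1–B2, B2–B3
Every bag has size at most 3, so the width is 3 − 1 = 2 and tw(G) ≤ 2. For the lower bound, the 3 vertices {0, 1, 3} are pairwise adjacent, and any tree decomposition puts a clique entirely inside one bag — forcing width ≥ 2. Therefore the treewidth is 2.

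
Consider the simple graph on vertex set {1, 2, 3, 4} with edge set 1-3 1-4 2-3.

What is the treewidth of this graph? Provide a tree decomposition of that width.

Treewidth 1.
One optimal decomposition is:
Bags: B1 = {2, 3}  B2 = {1, 3}  B3 = {1, 4}
Tree: B1–B2, B2–B3

Each bag holds 2 vertices, so the decomposition has width 1, which upper-bounds the treewidth. Any graph with an edge has treewidth ≥ 1, and G has the edge 2–3. Hence tw(G) = 1 exactly.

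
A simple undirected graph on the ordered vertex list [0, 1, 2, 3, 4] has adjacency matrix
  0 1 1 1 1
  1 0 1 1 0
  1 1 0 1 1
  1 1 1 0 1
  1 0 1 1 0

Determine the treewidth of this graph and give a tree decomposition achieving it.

Treewidth 3.
One such decomposition:
Bags: B1 = {0, 2, 3, 4}  B2 = {0, 1, 2, 3}
Tree: B1–B2

Every bag has size at most 4, so the width is 4 − 1 = 3 and tw(G) ≤ 3. On the other hand G contains the 4-clique {0, 1, 2, 3}. A clique must lie in a single bag of any decomposition, so no decomposition can have width below 3. Therefore the treewidth is 3.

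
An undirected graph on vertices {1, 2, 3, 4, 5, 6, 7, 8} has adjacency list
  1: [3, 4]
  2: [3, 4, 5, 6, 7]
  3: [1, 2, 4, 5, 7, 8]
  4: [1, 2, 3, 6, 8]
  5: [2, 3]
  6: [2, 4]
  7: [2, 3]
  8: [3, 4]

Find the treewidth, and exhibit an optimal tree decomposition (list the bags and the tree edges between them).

The largest bag has 3 vertices, giving width 2; this decomposition certifies tw(G) ≤ 2. On the other hand G contains the 3-clique {3, 4, 8}. A clique must lie in a single bag of any decomposition, so no decomposition can have width below 2. Hence tw(G) = 2 exactly.

Treewidth 2.
One optimal decomposition is:
Bags: B1 = {1, 3, 4}  B2 = {2, 3, 4}  B3 = {2, 3, 5}  B4 = {2, 3, 7}  B5 = {3, 4, 8}  B6 = {2, 4, 6}
Tree: B1–B2, B2–B3, B2–B4, B1–B5, B2–B6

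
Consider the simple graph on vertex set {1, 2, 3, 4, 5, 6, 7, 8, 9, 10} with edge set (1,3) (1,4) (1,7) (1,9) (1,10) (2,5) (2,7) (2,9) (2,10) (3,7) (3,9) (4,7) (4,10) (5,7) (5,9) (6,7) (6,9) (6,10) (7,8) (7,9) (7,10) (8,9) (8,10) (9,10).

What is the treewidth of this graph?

3

A width-3 tree decomposition is:
Bags: B1 = {6, 7, 9, 10}  B2 = {2, 7, 9, 10}  B3 = {1, 7, 9, 10}  B4 = {1, 3, 7, 9}  B5 = {7, 8, 9, 10}  B6 = {2, 5, 7, 9}  B7 = {1, 4, 7, 10}
Tree: B1–B2, B2–B3, B3–B4, B1–B5, B2–B6, B3–B7
Each bag holds 4 vertices, so the decomposition has width 3, which upper-bounds the treewidth. Conversely, {7, 8, 9, 10} is a clique of size 4, and the vertices of any clique must share a bag in every tree decomposition; so some bag has ≥ 4 vertices and tw(G) ≥ 3. Therefore the treewidth is 3.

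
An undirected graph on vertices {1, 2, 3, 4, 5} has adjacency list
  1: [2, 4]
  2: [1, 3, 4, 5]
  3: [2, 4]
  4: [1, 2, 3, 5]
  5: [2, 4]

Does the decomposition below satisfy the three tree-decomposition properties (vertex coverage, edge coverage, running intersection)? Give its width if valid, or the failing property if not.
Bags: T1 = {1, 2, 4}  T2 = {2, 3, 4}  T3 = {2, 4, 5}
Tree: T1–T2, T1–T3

Vertex coverage: the bags together contain {1, 2, 3, 4, 5}, the full vertex set. Edge coverage: each edge of G has both endpoints in at least one bag. Running intersection: for every vertex, the bags containing it form a connected subtree. All three properties hold, so this is a valid tree decomposition of width max|bag| − 1 = 2, and hence tw(G) ≤ 2.

Yes; width 2.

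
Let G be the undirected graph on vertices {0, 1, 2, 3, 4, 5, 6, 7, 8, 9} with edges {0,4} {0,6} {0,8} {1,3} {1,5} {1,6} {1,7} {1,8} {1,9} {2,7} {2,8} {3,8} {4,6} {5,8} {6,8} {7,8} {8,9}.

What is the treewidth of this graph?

2

A width-2 tree decomposition is:
Bags: B1 = {1, 8, 9}  B2 = {1, 7, 8}  B3 = {2, 7, 8}  B4 = {1, 3, 8}  B5 = {1, 6, 8}  B6 = {0, 6, 8}  B7 = {1, 5, 8}  B8 = {0, 4, 6}
Tree: B1–B2, B2–B3, B2–B4, B2–B5, B5–B6, B2–B7, B6–B8
Each bag holds 3 vertices, so the decomposition has width 2, which upper-bounds the treewidth. For the lower bound, the 3 vertices {0, 6, 8} are pairwise adjacent, and any tree decomposition puts a clique entirely inside one bag — forcing width ≥ 2. Therefore the treewidth is 2.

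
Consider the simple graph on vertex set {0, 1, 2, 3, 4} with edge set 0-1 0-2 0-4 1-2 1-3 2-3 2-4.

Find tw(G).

A width-2 tree decomposition is:
Bags: B1 = {0, 2, 4}  B2 = {0, 1, 2}  B3 = {1, 2, 3}
Tree: B1–B2, B2–B3
The largest bag has 3 vertices, giving width 2; this decomposition certifies tw(G) ≤ 2. On the other hand G contains the 3-clique {0, 1, 2}. A clique must lie in a single bag of any decomposition, so no decomposition can have width below 2. The upper and lower bounds meet at 2, so that is the treewidth.

2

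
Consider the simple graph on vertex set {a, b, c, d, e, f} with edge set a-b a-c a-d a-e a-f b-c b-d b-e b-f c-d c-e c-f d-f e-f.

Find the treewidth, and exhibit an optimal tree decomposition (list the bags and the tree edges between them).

Treewidth 4.
One such decomposition:
Bags: B1 = {a, b, c, e, f}  B2 = {a, b, c, d, f}
Tree: B1–B2

Each bag holds 5 vertices, so the decomposition has width 4, which upper-bounds the treewidth. For the lower bound, the 5 vertices {a, b, c, d, f} are pairwise adjacent, and any tree decomposition puts a clique entirely inside one bag — forcing width ≥ 4. Combining the bounds, tw(G) = 4.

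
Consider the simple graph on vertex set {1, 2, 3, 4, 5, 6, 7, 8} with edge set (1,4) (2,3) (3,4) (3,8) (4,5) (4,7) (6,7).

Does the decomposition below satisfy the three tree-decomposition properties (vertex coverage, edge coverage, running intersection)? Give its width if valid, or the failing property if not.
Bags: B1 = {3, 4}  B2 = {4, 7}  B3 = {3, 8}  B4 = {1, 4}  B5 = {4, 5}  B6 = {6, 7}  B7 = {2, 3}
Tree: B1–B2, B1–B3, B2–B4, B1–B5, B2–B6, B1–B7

Yes; width 1.

Vertex coverage: the bags together contain {1, 2, 3, 4, 5, 6, 7, 8}, the full vertex set. Edge coverage: each edge of G has both endpoints in at least one bag. Running intersection: for every vertex, the bags containing it form a connected subtree. All three properties hold, so this is a valid tree decomposition of width max|bag| − 1 = 1, and hence tw(G) ≤ 1.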